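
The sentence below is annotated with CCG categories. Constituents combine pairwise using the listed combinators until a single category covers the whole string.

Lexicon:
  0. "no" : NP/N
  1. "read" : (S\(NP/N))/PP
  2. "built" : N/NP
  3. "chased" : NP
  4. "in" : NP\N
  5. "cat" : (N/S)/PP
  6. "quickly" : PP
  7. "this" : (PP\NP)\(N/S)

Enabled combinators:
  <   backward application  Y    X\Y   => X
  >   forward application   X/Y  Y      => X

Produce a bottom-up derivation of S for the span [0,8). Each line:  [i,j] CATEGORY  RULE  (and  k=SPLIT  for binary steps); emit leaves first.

[0,1] NP/N  lex  "no"
[1,2] (S\(NP/N))/PP  lex  "read"
[2,3] N/NP  lex  "built"
[3,4] NP  lex  "chased"
[2,4] N  >  k=3
[4,5] NP\N  lex  "in"
[2,5] NP  <  k=4
[5,6] (N/S)/PP  lex  "cat"
[6,7] PP  lex  "quickly"
[5,7] N/S  >  k=6
[7,8] (PP\NP)\(N/S)  lex  "this"
[5,8] PP\NP  <  k=7
[2,8] PP  <  k=5
[1,8] S\(NP/N)  >  k=2
[0,8] S  <  k=1

[0,8] S   <
  [0,1] "no" : NP/N
  [1,8] S\(NP/N)   >
    [1,2] "read" : (S\(NP/N))/PP
    [2,8] PP   <
      [2,5] NP   <
        [2,4] N   >
          [2,3] "built" : N/NP
          [3,4] "chased" : NP
        [4,5] "in" : NP\N
      [5,8] PP\NP   <
        [5,7] N/S   >
          [5,6] "cat" : (N/S)/PP
          [6,7] "quickly" : PP
        [7,8] "this" : (PP\NP)\(N/S)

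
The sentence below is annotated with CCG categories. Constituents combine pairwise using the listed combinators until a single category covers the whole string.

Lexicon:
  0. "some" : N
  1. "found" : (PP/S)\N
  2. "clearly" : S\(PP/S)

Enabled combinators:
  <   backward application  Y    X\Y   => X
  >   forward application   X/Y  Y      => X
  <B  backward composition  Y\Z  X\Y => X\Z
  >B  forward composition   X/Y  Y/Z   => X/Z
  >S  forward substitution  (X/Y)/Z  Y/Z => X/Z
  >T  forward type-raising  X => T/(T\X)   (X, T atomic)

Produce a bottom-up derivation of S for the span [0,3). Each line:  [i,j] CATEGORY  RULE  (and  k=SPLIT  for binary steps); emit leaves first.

[0,1] N  lex  "some"
[1,2] (PP/S)\N  lex  "found"
[0,2] PP/S  <  k=1
[2,3] S\(PP/S)  lex  "clearly"
[0,3] S  <  k=2

[0,3] S   <
  [0,2] PP/S   <
    [0,1] "some" : N
    [1,2] "found" : (PP/S)\N
  [2,3] "clearly" : S\(PP/S)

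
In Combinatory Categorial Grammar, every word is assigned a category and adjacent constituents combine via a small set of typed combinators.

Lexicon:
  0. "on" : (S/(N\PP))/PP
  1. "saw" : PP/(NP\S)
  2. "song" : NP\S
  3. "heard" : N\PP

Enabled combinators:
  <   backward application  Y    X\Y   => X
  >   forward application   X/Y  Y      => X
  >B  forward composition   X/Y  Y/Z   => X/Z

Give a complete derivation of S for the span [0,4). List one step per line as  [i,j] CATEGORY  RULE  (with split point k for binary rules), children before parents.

[0,4] S   >
  [0,3] S/(N\PP)   >
    [0,1] "on" : (S/(N\PP))/PP
    [1,3] PP   >
      [1,2] "saw" : PP/(NP\S)
      [2,3] "song" : NP\S
  [3,4] "heard" : N\PP

[0,1] (S/(N\PP))/PP  lex  "on"
[1,2] PP/(NP\S)  lex  "saw"
[2,3] NP\S  lex  "song"
[1,3] PP  >  k=2
[0,3] S/(N\PP)  >  k=1
[3,4] N\PP  lex  "heard"
[0,4] S  >  k=3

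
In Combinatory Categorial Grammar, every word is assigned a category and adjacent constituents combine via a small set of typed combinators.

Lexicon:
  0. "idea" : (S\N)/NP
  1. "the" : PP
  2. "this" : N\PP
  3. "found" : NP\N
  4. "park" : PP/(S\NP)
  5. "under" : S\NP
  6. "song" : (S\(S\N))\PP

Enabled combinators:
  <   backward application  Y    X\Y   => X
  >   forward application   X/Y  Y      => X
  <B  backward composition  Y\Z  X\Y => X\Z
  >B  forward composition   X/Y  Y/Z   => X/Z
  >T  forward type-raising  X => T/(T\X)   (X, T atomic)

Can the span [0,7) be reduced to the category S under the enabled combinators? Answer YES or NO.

YES

[0,7] S   <
  [0,4] S\N   >
    [0,1] "idea" : (S\N)/NP
    [1,4] NP   <
      [1,2] "the" : PP
      [2,4] NP\PP   <B
        [2,3] "this" : N\PP
        [3,4] "found" : NP\N
  [4,7] S\(S\N)   <
    [4,6] PP   >
      [4,5] "park" : PP/(S\NP)
      [5,6] "under" : S\NP
    [6,7] "song" : (S\(S\N))\PP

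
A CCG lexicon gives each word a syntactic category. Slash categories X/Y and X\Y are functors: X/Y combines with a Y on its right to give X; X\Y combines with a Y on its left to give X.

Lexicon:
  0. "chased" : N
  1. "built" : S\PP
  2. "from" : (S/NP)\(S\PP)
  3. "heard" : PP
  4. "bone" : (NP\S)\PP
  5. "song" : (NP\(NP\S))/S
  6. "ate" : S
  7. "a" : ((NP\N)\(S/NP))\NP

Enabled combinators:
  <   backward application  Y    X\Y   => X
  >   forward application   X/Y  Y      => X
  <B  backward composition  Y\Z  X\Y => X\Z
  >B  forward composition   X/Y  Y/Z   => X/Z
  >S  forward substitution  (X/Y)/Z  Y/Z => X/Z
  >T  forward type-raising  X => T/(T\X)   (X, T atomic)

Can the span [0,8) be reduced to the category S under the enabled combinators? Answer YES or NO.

NO

N S\PP (S/NP)\(S\PP) PP (NP\S)\PP (NP\(NP\S))/S S ((NP\N)\(S/NP))\NP
CKY chart[0,8] = {N/(N\NP), NP, NP/(NP\NP), PP/(PP\NP), S/(S\NP)}; S ∉ chart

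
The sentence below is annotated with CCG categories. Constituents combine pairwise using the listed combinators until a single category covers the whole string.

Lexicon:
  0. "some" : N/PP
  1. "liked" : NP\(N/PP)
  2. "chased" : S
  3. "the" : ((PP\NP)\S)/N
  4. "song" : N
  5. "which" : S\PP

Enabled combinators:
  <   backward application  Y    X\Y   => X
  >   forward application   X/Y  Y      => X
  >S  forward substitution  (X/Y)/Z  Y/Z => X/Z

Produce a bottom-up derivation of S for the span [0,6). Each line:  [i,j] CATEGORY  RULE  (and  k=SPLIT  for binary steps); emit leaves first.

[0,1] N/PP  lex  "some"
[1,2] NP\(N/PP)  lex  "liked"
[0,2] NP  <  k=1
[2,3] S  lex  "chased"
[3,4] ((PP\NP)\S)/N  lex  "the"
[4,5] N  lex  "song"
[3,5] (PP\NP)\S  >  k=4
[2,5] PP\NP  <  k=3
[0,5] PP  <  k=2
[5,6] S\PP  lex  "which"
[0,6] S  <  k=5

[0,6] S   <
  [0,5] PP   <
    [0,2] NP   <
      [0,1] "some" : N/PP
      [1,2] "liked" : NP\(N/PP)
    [2,5] PP\NP   <
      [2,3] "chased" : S
      [3,5] (PP\NP)\S   >
        [3,4] "the" : ((PP\NP)\S)/N
        [4,5] "song" : N
  [5,6] "which" : S\PP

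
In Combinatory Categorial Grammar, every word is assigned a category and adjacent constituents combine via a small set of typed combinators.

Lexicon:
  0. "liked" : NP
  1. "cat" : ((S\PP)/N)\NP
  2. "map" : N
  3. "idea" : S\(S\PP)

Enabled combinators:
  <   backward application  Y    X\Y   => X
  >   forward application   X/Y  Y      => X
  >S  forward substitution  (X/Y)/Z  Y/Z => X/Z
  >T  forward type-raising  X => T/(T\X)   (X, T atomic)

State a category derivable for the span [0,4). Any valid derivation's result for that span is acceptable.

S

[0,4] S   <
  [0,3] S\PP   >
    [0,2] (S\PP)/N   <
      [0,1] "liked" : NP
      [1,2] "cat" : ((S\PP)/N)\NP
    [2,3] "map" : N
  [3,4] "idea" : S\(S\PP)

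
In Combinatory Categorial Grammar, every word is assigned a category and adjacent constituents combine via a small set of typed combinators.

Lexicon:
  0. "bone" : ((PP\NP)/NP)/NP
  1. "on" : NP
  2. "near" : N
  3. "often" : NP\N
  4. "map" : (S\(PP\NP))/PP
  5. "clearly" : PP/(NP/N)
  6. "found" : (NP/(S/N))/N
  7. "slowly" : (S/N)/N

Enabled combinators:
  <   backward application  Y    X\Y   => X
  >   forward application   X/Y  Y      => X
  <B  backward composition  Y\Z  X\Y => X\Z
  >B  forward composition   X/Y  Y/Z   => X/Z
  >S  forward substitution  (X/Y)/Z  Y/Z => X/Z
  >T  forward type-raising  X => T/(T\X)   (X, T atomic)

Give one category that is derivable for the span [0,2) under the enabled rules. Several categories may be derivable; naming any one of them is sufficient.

[0,8] S   <
  [0,4] PP\NP   >
    [0,2] (PP\NP)/NP   >
      [0,1] "bone" : ((PP\NP)/NP)/NP
      [1,2] "on" : NP
    [2,4] NP   <
      [2,3] "near" : N
      [3,4] "often" : NP\N
  [4,8] S\(PP\NP)   >
    [4,5] "map" : (S\(PP\NP))/PP
    [5,8] PP   >
      [5,6] "clearly" : PP/(NP/N)
      [6,8] NP/N   >S
        [6,7] "found" : (NP/(S/N))/N
        [7,8] "slowly" : (S/N)/N

(PP\NP)/NP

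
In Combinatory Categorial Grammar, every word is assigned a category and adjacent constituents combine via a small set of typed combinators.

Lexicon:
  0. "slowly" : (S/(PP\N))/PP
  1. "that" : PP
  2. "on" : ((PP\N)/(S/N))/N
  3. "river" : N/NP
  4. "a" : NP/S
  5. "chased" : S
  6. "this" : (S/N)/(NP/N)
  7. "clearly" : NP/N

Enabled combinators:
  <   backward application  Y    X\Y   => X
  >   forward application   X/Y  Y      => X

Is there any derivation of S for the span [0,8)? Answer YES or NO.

YES

[0,8] S   >
  [0,2] S/(PP\N)   >
    [0,1] "slowly" : (S/(PP\N))/PP
    [1,2] "that" : PP
  [2,8] PP\N   >
    [2,6] (PP\N)/(S/N)   >
      [2,3] "on" : ((PP\N)/(S/N))/N
      [3,6] N   >
        [3,4] "river" : N/NP
        [4,6] NP   >
          [4,5] "a" : NP/S
          [5,6] "chased" : S
    [6,8] S/N   >
      [6,7] "this" : (S/N)/(NP/N)
      [7,8] "clearly" : NP/N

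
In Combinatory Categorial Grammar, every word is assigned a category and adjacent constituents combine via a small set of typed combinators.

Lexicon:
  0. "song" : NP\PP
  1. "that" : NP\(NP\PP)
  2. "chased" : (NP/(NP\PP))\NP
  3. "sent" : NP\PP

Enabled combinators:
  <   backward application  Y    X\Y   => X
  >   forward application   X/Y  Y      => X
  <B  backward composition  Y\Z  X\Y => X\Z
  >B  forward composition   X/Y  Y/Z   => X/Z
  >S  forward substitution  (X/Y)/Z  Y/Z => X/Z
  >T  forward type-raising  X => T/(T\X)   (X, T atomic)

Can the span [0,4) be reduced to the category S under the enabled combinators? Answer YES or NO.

NP\PP NP\(NP\PP) (NP/(NP\PP))\NP NP\PP
CKY chart[0,4] = {N/(N\NP), NP, NP/(NP\NP), PP/(PP\NP), S/(S\NP)}; S ∉ chart

NO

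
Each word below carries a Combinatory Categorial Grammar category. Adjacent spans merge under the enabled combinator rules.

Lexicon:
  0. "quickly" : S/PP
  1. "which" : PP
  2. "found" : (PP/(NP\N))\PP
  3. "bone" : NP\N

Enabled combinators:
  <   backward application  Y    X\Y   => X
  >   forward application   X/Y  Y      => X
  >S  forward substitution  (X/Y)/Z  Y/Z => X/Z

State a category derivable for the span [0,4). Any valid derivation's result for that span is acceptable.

[0,4] S   >
  [0,1] "quickly" : S/PP
  [1,4] PP   >
    [1,3] PP/(NP\N)   <
      [1,2] "which" : PP
      [2,3] "found" : (PP/(NP\N))\PP
    [3,4] "bone" : NP\N

S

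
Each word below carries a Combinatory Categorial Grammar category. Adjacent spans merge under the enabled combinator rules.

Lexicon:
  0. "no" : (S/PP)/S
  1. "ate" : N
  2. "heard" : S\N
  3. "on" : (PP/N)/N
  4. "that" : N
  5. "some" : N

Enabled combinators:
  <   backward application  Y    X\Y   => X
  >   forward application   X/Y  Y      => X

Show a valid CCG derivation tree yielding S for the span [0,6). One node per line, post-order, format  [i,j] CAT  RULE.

[0,1] (S/PP)/S  lex  "no"
[1,2] N  lex  "ate"
[2,3] S\N  lex  "heard"
[1,3] S  <  k=2
[0,3] S/PP  >  k=1
[3,4] (PP/N)/N  lex  "on"
[4,5] N  lex  "that"
[3,5] PP/N  >  k=4
[5,6] N  lex  "some"
[3,6] PP  >  k=5
[0,6] S  >  k=3

[0,6] S   >
  [0,3] S/PP   >
    [0,1] "no" : (S/PP)/S
    [1,3] S   <
      [1,2] "ate" : N
      [2,3] "heard" : S\N
  [3,6] PP   >
    [3,5] PP/N   >
      [3,4] "on" : (PP/N)/N
      [4,5] "that" : N
    [5,6] "some" : N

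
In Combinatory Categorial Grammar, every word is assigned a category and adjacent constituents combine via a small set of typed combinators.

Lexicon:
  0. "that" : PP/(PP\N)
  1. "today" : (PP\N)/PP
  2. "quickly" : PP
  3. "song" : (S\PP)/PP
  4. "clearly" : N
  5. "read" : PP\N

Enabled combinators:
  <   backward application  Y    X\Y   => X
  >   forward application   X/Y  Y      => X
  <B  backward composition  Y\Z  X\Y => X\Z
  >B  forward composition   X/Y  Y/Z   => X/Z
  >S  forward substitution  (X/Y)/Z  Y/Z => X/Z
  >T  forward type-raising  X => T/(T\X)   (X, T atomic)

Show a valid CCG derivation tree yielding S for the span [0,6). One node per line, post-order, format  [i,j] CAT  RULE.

[0,6] S   <
  [0,3] PP   >
    [0,1] "that" : PP/(PP\N)
    [1,3] PP\N   >
      [1,2] "today" : (PP\N)/PP
      [2,3] "quickly" : PP
  [3,6] S\PP   >
    [3,4] "song" : (S\PP)/PP
    [4,6] PP   <
      [4,5] "clearly" : N
      [5,6] "read" : PP\N

[0,1] PP/(PP\N)  lex  "that"
[1,2] (PP\N)/PP  lex  "today"
[2,3] PP  lex  "quickly"
[1,3] PP\N  >  k=2
[0,3] PP  >  k=1
[3,4] (S\PP)/PP  lex  "song"
[4,5] N  lex  "clearly"
[5,6] PP\N  lex  "read"
[4,6] PP  <  k=5
[3,6] S\PP  >  k=4
[0,6] S  <  k=3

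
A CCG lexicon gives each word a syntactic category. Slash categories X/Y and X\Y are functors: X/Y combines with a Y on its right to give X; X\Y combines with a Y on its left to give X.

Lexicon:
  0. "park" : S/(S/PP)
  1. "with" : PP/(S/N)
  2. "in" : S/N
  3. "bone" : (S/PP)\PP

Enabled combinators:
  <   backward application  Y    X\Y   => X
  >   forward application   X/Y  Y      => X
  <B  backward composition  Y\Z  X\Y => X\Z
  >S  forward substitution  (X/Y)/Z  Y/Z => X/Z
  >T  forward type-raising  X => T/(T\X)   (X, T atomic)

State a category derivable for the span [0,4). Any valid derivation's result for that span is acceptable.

[0,4] S   >
  [0,1] "park" : S/(S/PP)
  [1,4] S/PP   <
    [1,3] PP   >
      [1,2] "with" : PP/(S/N)
      [2,3] "in" : S/N
    [3,4] "bone" : (S/PP)\PP

S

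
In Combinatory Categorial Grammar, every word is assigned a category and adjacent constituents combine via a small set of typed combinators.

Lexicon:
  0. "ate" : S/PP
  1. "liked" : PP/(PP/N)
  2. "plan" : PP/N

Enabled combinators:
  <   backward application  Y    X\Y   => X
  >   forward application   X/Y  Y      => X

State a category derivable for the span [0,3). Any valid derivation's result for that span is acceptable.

S

[0,3] S   >
  [0,1] "ate" : S/PP
  [1,3] PP   >
    [1,2] "liked" : PP/(PP/N)
    [2,3] "plan" : PP/N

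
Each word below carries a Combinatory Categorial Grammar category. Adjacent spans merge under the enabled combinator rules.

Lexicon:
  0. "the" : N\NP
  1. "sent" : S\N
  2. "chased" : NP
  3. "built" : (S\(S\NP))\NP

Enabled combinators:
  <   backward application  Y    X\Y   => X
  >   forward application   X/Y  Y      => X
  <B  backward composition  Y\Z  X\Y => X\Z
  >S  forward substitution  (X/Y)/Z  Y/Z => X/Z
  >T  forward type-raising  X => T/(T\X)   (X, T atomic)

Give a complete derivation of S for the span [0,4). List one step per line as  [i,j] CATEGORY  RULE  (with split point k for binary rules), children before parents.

[0,1] N\NP  lex  "the"
[1,2] S\N  lex  "sent"
[0,2] S\NP  <B  k=1
[2,3] NP  lex  "chased"
[3,4] (S\(S\NP))\NP  lex  "built"
[2,4] S\(S\NP)  <  k=3
[0,4] S  <  k=2

[0,4] S   <
  [0,2] S\NP   <B
    [0,1] "the" : N\NP
    [1,2] "sent" : S\N
  [2,4] S\(S\NP)   <
    [2,3] "chased" : NP
    [3,4] "built" : (S\(S\NP))\NP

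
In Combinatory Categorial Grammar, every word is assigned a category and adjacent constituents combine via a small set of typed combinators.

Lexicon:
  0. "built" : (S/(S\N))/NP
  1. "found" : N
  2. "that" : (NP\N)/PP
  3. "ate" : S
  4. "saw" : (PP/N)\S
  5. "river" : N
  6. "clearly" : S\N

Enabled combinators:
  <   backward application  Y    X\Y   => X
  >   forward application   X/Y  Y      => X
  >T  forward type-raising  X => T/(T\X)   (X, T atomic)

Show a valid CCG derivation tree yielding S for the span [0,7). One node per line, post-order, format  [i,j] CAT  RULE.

[0,1] (S/(S\N))/NP  lex  "built"
[1,2] N  lex  "found"
[1,2] NP/(NP\N)  >T
[2,3] (NP\N)/PP  lex  "that"
[3,4] S  lex  "ate"
[4,5] (PP/N)\S  lex  "saw"
[3,5] PP/N  <  k=4
[5,6] N  lex  "river"
[3,6] PP  >  k=5
[2,6] NP\N  >  k=3
[1,6] NP  >  k=2
[0,6] S/(S\N)  >  k=1
[6,7] S\N  lex  "clearly"
[0,7] S  >  k=6

[0,7] S   >
  [0,6] S/(S\N)   >
    [0,1] "built" : (S/(S\N))/NP
    [1,6] NP   >
      [1,2] NP/(NP\N)   >T
        [1,2] "found" : N
      [2,6] NP\N   >
        [2,3] "that" : (NP\N)/PP
        [3,6] PP   >
          [3,5] PP/N   <
            [3,4] "ate" : S
            [4,5] "saw" : (PP/N)\S
          [5,6] "river" : N
  [6,7] "clearly" : S\N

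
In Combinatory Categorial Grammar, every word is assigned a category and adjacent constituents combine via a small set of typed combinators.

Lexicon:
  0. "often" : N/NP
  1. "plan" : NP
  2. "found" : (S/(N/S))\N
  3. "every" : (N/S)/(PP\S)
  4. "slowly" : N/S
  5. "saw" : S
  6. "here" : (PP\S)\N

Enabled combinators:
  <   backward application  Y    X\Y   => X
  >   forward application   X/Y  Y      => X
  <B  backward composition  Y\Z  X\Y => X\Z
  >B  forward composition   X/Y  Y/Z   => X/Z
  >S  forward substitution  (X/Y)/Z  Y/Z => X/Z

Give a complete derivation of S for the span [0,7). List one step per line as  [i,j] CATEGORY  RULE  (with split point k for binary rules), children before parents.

[0,7] S   >
  [0,3] S/(N/S)   <
    [0,2] N   >
      [0,1] "often" : N/NP
      [1,2] "plan" : NP
    [2,3] "found" : (S/(N/S))\N
  [3,7] N/S   >
    [3,4] "every" : (N/S)/(PP\S)
    [4,7] PP\S   <
      [4,6] N   >
        [4,5] "slowly" : N/S
        [5,6] "saw" : S
      [6,7] "here" : (PP\S)\N

[0,1] N/NP  lex  "often"
[1,2] NP  lex  "plan"
[0,2] N  >  k=1
[2,3] (S/(N/S))\N  lex  "found"
[0,3] S/(N/S)  <  k=2
[3,4] (N/S)/(PP\S)  lex  "every"
[4,5] N/S  lex  "slowly"
[5,6] S  lex  "saw"
[4,6] N  >  k=5
[6,7] (PP\S)\N  lex  "here"
[4,7] PP\S  <  k=6
[3,7] N/S  >  k=4
[0,7] S  >  k=3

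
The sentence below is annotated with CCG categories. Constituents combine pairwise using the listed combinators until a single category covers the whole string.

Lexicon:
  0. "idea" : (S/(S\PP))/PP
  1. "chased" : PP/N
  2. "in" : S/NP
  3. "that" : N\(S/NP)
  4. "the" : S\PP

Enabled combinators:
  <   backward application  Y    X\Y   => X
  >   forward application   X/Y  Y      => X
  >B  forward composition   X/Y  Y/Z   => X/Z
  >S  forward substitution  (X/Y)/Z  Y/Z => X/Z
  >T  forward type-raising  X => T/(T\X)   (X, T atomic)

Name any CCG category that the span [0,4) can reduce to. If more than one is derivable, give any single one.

[0,5] S   >
  [0,4] S/(S\PP)   >
    [0,1] "idea" : (S/(S\PP))/PP
    [1,4] PP   >
      [1,2] "chased" : PP/N
      [2,4] N   <
        [2,3] "in" : S/NP
        [3,4] "that" : N\(S/NP)
  [4,5] "the" : S\PP

S/(S\PP)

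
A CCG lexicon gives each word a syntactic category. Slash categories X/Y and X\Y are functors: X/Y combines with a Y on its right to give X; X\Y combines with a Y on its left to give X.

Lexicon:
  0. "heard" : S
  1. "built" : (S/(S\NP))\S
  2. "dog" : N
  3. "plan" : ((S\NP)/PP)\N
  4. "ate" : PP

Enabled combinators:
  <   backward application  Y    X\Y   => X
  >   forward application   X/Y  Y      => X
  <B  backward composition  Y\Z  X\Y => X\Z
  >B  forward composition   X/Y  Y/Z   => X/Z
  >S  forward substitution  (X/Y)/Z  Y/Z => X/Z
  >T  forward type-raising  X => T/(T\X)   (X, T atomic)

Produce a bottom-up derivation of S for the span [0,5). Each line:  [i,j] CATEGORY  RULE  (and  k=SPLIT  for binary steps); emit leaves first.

[0,1] S  lex  "heard"
[1,2] (S/(S\NP))\S  lex  "built"
[0,2] S/(S\NP)  <  k=1
[2,3] N  lex  "dog"
[3,4] ((S\NP)/PP)\N  lex  "plan"
[2,4] (S\NP)/PP  <  k=3
[4,5] PP  lex  "ate"
[2,5] S\NP  >  k=4
[0,5] S  >  k=2

[0,5] S   >
  [0,2] S/(S\NP)   <
    [0,1] "heard" : S
    [1,2] "built" : (S/(S\NP))\S
  [2,5] S\NP   >
    [2,4] (S\NP)/PP   <
      [2,3] "dog" : N
      [3,4] "plan" : ((S\NP)/PP)\N
    [4,5] "ate" : PP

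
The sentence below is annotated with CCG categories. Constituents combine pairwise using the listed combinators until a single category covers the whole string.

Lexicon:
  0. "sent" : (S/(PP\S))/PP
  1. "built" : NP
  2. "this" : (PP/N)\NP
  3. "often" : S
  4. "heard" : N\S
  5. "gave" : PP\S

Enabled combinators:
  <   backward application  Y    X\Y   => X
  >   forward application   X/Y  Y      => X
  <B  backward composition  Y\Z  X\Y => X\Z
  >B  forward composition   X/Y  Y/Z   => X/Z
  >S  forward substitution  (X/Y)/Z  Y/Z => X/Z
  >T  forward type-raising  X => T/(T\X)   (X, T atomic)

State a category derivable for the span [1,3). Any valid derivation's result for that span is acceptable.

PP/N

[0,6] S   >
  [0,5] S/(PP\S)   >
    [0,1] "sent" : (S/(PP\S))/PP
    [1,5] PP   >
      [1,3] PP/N   <
        [1,2] "built" : NP
        [2,3] "this" : (PP/N)\NP
      [3,5] N   <
        [3,4] "often" : S
        [4,5] "heard" : N\S
  [5,6] "gave" : PP\S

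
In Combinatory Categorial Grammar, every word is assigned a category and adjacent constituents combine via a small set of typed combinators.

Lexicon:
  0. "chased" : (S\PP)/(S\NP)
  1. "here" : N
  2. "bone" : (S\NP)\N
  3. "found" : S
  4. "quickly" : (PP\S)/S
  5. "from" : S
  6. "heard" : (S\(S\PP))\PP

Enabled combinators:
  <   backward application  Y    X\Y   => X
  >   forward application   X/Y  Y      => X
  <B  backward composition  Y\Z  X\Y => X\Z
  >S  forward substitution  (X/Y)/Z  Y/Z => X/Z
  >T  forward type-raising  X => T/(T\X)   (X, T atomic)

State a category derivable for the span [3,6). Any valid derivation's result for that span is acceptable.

PP

[0,7] S   <
  [0,3] S\PP   >
    [0,1] "chased" : (S\PP)/(S\NP)
    [1,3] S\NP   <
      [1,2] "here" : N
      [2,3] "bone" : (S\NP)\N
  [3,7] S\(S\PP)   <
    [3,6] PP   <
      [3,4] "found" : S
      [4,6] PP\S   >
        [4,5] "quickly" : (PP\S)/S
        [5,6] "from" : S
    [6,7] "heard" : (S\(S\PP))\PP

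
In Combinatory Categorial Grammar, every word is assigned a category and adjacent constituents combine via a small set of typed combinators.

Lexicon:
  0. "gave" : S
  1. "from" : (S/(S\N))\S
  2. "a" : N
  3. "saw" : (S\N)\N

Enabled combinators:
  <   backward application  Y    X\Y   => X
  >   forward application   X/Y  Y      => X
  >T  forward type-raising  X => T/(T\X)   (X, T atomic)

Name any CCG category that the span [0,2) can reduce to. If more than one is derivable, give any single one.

S/(S\N)

[0,4] S   >
  [0,2] S/(S\N)   <
    [0,1] "gave" : S
    [1,2] "from" : (S/(S\N))\S
  [2,4] S\N   <
    [2,3] "a" : N
    [3,4] "saw" : (S\N)\N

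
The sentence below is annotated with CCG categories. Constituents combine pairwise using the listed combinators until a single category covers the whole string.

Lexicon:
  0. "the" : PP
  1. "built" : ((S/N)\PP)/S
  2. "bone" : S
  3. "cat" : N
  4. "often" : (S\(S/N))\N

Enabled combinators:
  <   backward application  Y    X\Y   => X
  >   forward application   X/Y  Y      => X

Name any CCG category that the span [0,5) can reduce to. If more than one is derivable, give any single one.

S

[0,5] S   <
  [0,3] S/N   <
    [0,1] "the" : PP
    [1,3] (S/N)\PP   >
      [1,2] "built" : ((S/N)\PP)/S
      [2,3] "bone" : S
  [3,5] S\(S/N)   <
    [3,4] "cat" : N
    [4,5] "often" : (S\(S/N))\N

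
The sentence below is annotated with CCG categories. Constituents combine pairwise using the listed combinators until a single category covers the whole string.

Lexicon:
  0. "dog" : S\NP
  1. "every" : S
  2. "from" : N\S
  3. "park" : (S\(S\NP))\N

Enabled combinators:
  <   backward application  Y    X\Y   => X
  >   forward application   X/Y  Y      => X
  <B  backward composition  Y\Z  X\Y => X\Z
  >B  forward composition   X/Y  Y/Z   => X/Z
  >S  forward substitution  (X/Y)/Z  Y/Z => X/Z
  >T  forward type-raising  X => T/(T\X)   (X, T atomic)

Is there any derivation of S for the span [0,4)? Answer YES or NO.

[0,4] S   <
  [0,1] "dog" : S\NP
  [1,4] S\(S\NP)   <
    [1,3] N   >
      [1,2] N/(N\S)   >T
        [1,2] "every" : S
      [2,3] "from" : N\S
    [3,4] "park" : (S\(S\NP))\N

YES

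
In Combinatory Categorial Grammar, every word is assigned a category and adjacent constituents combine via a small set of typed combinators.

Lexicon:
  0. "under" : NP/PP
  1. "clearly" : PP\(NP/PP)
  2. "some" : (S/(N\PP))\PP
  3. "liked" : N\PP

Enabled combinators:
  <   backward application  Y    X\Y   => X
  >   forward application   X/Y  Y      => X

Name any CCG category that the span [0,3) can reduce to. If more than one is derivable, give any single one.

[0,4] S   >
  [0,3] S/(N\PP)   <
    [0,2] PP   <
      [0,1] "under" : NP/PP
      [1,2] "clearly" : PP\(NP/PP)
    [2,3] "some" : (S/(N\PP))\PP
  [3,4] "liked" : N\PP

S/(N\PP)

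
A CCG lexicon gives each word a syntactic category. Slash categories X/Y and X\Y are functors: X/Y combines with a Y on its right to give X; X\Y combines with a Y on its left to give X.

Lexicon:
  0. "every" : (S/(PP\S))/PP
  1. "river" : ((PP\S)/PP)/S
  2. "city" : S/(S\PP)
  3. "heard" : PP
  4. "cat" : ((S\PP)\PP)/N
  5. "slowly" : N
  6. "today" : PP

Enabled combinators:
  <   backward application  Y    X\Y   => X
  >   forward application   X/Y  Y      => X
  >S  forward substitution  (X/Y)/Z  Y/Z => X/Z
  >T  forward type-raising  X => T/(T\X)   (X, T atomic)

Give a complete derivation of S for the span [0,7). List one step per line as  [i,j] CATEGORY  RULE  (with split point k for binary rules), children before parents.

[0,1] (S/(PP\S))/PP  lex  "every"
[1,2] ((PP\S)/PP)/S  lex  "river"
[2,3] S/(S\PP)  lex  "city"
[3,4] PP  lex  "heard"
[4,5] ((S\PP)\PP)/N  lex  "cat"
[5,6] N  lex  "slowly"
[4,6] (S\PP)\PP  >  k=5
[3,6] S\PP  <  k=4
[2,6] S  >  k=3
[1,6] (PP\S)/PP  >  k=2
[0,6] S/PP  >S  k=1
[6,7] PP  lex  "today"
[0,7] S  >  k=6

[0,7] S   >
  [0,6] S/PP   >S
    [0,1] "every" : (S/(PP\S))/PP
    [1,6] (PP\S)/PP   >
      [1,2] "river" : ((PP\S)/PP)/S
      [2,6] S   >
        [2,3] "city" : S/(S\PP)
        [3,6] S\PP   <
          [3,4] "heard" : PP
          [4,6] (S\PP)\PP   >
            [4,5] "cat" : ((S\PP)\PP)/N
            [5,6] "slowly" : N
  [6,7] "today" : PP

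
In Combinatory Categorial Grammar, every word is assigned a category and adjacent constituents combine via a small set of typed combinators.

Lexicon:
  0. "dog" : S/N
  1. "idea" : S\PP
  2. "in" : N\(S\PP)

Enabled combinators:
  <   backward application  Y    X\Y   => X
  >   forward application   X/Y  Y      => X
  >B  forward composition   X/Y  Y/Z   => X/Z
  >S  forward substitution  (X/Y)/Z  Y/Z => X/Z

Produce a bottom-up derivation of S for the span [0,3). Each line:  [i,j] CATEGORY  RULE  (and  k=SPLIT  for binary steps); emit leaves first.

[0,1] S/N  lex  "dog"
[1,2] S\PP  lex  "idea"
[2,3] N\(S\PP)  lex  "in"
[1,3] N  <  k=2
[0,3] S  >  k=1

[0,3] S   >
  [0,1] "dog" : S/N
  [1,3] N   <
    [1,2] "idea" : S\PP
    [2,3] "in" : N\(S\PP)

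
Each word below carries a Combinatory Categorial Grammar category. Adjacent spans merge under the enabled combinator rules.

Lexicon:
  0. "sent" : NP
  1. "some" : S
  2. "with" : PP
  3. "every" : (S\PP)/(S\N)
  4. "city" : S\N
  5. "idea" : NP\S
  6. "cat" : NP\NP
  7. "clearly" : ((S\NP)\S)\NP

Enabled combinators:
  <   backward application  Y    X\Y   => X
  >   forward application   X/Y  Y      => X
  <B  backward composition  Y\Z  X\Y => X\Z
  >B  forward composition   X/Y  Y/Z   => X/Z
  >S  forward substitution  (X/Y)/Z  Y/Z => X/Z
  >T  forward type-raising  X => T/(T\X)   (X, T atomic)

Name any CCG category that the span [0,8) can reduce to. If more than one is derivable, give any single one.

[0,8] S   <
  [0,1] "sent" : NP
  [1,8] S\NP   <
    [1,2] "some" : S
    [2,8] (S\NP)\S   <
      [2,7] NP   >
        [2,3] NP/(NP\PP)   >T
          [2,3] "with" : PP
        [3,7] NP\PP   <B
          [3,5] S\PP   >
            [3,4] "every" : (S\PP)/(S\N)
            [4,5] "city" : S\N
          [5,7] NP\S   <B
            [5,6] "idea" : NP\S
            [6,7] "cat" : NP\NP
      [7,8] "clearly" : ((S\NP)\S)\NP

S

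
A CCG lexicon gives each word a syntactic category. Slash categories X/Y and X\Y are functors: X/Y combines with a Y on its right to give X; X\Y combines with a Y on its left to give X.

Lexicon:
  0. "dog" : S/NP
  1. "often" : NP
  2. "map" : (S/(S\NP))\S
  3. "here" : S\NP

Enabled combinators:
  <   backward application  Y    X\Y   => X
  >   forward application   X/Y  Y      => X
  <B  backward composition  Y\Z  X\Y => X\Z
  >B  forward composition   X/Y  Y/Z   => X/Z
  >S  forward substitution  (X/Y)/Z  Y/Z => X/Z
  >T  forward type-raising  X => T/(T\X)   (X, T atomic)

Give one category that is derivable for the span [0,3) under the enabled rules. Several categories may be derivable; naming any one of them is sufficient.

[0,4] S   >
  [0,3] S/(S\NP)   <
    [0,2] S   >
      [0,1] "dog" : S/NP
      [1,2] "often" : NP
    [2,3] "map" : (S/(S\NP))\S
  [3,4] "here" : S\NP

S/(S\NP)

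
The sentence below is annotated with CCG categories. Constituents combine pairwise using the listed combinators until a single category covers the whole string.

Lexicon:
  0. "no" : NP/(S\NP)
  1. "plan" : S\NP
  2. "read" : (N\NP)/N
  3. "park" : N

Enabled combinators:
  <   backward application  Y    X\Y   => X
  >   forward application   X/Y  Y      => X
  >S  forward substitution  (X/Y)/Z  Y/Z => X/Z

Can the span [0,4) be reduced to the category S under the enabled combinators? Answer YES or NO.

NO

NP/(S\NP) S\NP (N\NP)/N N
CKY chart[0,4] = {N}; S ∉ chart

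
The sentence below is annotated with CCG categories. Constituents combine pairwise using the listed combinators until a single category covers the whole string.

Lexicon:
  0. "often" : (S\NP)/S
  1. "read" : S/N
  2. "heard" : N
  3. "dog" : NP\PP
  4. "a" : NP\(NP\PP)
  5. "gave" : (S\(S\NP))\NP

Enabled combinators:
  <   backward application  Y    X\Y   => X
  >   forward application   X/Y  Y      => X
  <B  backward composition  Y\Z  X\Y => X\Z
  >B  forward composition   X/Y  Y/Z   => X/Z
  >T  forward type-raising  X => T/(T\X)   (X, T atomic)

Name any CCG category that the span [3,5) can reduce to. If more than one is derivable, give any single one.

[0,6] S   <
  [0,3] S\NP   >
    [0,1] "often" : (S\NP)/S
    [1,3] S   >
      [1,2] "read" : S/N
      [2,3] "heard" : N
  [3,6] S\(S\NP)   <
    [3,5] NP   <
      [3,4] "dog" : NP\PP
      [4,5] "a" : NP\(NP\PP)
    [5,6] "gave" : (S\(S\NP))\NP

NP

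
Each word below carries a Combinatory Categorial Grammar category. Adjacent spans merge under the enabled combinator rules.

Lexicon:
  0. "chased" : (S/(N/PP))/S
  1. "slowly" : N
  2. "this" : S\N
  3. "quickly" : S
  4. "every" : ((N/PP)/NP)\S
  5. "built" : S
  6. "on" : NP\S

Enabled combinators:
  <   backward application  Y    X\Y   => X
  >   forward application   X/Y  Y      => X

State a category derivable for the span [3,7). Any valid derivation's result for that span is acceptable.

N/PP

[0,7] S   >
  [0,3] S/(N/PP)   >
    [0,1] "chased" : (S/(N/PP))/S
    [1,3] S   <
      [1,2] "slowly" : N
      [2,3] "this" : S\N
  [3,7] N/PP   >
    [3,5] (N/PP)/NP   <
      [3,4] "quickly" : S
      [4,5] "every" : ((N/PP)/NP)\S
    [5,7] NP   <
      [5,6] "built" : S
      [6,7] "on" : NP\S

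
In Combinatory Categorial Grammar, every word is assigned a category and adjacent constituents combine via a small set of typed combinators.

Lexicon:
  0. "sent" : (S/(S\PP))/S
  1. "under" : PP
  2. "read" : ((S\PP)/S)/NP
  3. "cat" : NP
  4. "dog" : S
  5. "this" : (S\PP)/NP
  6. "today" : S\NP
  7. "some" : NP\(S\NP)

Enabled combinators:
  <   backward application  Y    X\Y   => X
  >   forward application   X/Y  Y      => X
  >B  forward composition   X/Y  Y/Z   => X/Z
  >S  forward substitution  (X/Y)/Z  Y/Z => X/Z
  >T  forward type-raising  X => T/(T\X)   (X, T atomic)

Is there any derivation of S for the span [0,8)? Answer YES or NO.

[0,8] S   >
  [0,5] S/(S\PP)   >
    [0,1] "sent" : (S/(S\PP))/S
    [1,5] S   >
      [1,2] S/(S\PP)   >T
        [1,2] "under" : PP
      [2,5] S\PP   >
        [2,4] (S\PP)/S   >
          [2,3] "read" : ((S\PP)/S)/NP
          [3,4] "cat" : NP
        [4,5] "dog" : S
  [5,8] S\PP   >
    [5,6] "this" : (S\PP)/NP
    [6,8] NP   <
      [6,7] "today" : S\NP
      [7,8] "some" : NP\(S\NP)

YES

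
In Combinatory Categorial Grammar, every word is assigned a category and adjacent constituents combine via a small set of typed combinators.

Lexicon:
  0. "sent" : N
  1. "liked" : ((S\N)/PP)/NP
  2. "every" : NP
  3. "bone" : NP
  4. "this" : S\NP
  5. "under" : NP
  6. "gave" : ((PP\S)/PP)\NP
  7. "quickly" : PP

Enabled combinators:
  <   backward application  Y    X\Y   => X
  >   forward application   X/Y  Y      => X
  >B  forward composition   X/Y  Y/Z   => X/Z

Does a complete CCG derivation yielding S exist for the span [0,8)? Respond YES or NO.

[0,8] S   <
  [0,1] "sent" : N
  [1,8] S\N   >
    [1,3] (S\N)/PP   >
      [1,2] "liked" : ((S\N)/PP)/NP
      [2,3] "every" : NP
    [3,8] PP   <
      [3,5] S   <
        [3,4] "bone" : NP
        [4,5] "this" : S\NP
      [5,8] PP\S   >
        [5,7] (PP\S)/PP   <
          [5,6] "under" : NP
          [6,7] "gave" : ((PP\S)/PP)\NP
        [7,8] "quickly" : PP

YES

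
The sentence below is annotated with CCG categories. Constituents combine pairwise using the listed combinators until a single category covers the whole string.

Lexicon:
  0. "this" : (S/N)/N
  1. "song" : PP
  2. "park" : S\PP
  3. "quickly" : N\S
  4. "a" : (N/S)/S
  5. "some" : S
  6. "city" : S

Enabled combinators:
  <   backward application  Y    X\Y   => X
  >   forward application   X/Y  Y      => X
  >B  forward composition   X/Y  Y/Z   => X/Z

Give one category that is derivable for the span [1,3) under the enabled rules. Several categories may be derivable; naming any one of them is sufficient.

S

[0,7] S   >
  [0,4] S/N   >
    [0,1] "this" : (S/N)/N
    [1,4] N   <
      [1,3] S   <
        [1,2] "song" : PP
        [2,3] "park" : S\PP
      [3,4] "quickly" : N\S
  [4,7] N   >
    [4,6] N/S   >
      [4,5] "a" : (N/S)/S
      [5,6] "some" : S
    [6,7] "city" : S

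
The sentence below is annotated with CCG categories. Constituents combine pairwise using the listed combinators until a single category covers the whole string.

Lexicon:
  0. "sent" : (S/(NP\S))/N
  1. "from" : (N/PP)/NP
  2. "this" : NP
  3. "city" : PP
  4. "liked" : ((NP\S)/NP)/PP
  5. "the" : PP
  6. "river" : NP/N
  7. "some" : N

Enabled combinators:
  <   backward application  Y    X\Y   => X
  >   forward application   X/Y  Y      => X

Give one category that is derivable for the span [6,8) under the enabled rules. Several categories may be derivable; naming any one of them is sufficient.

[0,8] S   >
  [0,4] S/(NP\S)   >
    [0,1] "sent" : (S/(NP\S))/N
    [1,4] N   >
      [1,3] N/PP   >
        [1,2] "from" : (N/PP)/NP
        [2,3] "this" : NP
      [3,4] "city" : PP
  [4,8] NP\S   >
    [4,6] (NP\S)/NP   >
      [4,5] "liked" : ((NP\S)/NP)/PP
      [5,6] "the" : PP
    [6,8] NP   >
      [6,7] "river" : NP/N
      [7,8] "some" : N

NP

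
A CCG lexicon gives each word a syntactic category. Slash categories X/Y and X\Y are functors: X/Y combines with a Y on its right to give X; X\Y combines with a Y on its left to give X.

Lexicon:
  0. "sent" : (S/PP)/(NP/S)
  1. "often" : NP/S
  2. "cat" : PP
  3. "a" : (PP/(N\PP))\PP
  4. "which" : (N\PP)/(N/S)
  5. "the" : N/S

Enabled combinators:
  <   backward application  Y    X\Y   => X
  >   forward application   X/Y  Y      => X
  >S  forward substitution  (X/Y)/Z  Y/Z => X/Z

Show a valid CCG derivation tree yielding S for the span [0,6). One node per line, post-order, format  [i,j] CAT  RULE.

[0,1] (S/PP)/(NP/S)  lex  "sent"
[1,2] NP/S  lex  "often"
[0,2] S/PP  >  k=1
[2,3] PP  lex  "cat"
[3,4] (PP/(N\PP))\PP  lex  "a"
[2,4] PP/(N\PP)  <  k=3
[4,5] (N\PP)/(N/S)  lex  "which"
[5,6] N/S  lex  "the"
[4,6] N\PP  >  k=5
[2,6] PP  >  k=4
[0,6] S  >  k=2

[0,6] S   >
  [0,2] S/PP   >
    [0,1] "sent" : (S/PP)/(NP/S)
    [1,2] "often" : NP/S
  [2,6] PP   >
    [2,4] PP/(N\PP)   <
      [2,3] "cat" : PP
      [3,4] "a" : (PP/(N\PP))\PP
    [4,6] N\PP   >
      [4,5] "which" : (N\PP)/(N/S)
      [5,6] "the" : N/S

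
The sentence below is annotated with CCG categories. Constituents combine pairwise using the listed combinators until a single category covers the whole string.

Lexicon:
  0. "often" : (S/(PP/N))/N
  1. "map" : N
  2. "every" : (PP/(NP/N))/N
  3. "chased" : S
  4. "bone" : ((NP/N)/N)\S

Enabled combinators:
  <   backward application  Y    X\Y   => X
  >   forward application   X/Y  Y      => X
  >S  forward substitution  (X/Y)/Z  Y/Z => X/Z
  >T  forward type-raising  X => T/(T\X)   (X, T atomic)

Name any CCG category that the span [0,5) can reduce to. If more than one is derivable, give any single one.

S

[0,5] S   >
  [0,2] S/(PP/N)   >
    [0,1] "often" : (S/(PP/N))/N
    [1,2] "map" : N
  [2,5] PP/N   >S
    [2,3] "every" : (PP/(NP/N))/N
    [3,5] (NP/N)/N   <
      [3,4] "chased" : S
      [4,5] "bone" : ((NP/N)/N)\S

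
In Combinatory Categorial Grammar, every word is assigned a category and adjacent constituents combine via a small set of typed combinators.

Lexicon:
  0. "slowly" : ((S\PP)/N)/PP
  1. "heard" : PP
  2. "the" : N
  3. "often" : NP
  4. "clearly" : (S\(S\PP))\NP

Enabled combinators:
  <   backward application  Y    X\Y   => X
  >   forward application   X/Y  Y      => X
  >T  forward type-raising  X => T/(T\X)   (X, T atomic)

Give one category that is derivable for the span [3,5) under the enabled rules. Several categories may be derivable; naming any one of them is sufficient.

S\(S\PP)

[0,5] S   <
  [0,3] S\PP   >
    [0,2] (S\PP)/N   >
      [0,1] "slowly" : ((S\PP)/N)/PP
      [1,2] "heard" : PP
    [2,3] "the" : N
  [3,5] S\(S\PP)   <
    [3,4] "often" : NP
    [4,5] "clearly" : (S\(S\PP))\NP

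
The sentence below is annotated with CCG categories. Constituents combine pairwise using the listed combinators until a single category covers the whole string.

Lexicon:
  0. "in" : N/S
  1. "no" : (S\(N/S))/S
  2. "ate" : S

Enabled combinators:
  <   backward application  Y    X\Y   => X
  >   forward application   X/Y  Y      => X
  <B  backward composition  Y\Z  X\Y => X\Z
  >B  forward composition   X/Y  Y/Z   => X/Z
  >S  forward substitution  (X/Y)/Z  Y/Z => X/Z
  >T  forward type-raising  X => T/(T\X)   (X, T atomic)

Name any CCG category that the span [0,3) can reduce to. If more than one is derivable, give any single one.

S

[0,3] S   <
  [0,1] "in" : N/S
  [1,3] S\(N/S)   >
    [1,2] "no" : (S\(N/S))/S
    [2,3] "ate" : S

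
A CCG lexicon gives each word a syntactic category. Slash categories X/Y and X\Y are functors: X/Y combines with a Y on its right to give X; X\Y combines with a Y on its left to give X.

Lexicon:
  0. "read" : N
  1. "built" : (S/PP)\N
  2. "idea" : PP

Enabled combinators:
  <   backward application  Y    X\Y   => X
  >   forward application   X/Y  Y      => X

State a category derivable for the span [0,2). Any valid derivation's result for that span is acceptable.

S/PP

[0,3] S   >
  [0,2] S/PP   <
    [0,1] "read" : N
    [1,2] "built" : (S/PP)\N
  [2,3] "idea" : PP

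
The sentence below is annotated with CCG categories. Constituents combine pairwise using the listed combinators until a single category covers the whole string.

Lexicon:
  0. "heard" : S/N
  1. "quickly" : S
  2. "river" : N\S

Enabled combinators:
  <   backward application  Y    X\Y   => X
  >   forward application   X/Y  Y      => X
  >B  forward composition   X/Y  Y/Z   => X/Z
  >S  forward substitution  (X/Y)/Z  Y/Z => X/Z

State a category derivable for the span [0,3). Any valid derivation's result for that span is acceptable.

[0,3] S   >
  [0,1] "heard" : S/N
  [1,3] N   <
    [1,2] "quickly" : S
    [2,3] "river" : N\S

S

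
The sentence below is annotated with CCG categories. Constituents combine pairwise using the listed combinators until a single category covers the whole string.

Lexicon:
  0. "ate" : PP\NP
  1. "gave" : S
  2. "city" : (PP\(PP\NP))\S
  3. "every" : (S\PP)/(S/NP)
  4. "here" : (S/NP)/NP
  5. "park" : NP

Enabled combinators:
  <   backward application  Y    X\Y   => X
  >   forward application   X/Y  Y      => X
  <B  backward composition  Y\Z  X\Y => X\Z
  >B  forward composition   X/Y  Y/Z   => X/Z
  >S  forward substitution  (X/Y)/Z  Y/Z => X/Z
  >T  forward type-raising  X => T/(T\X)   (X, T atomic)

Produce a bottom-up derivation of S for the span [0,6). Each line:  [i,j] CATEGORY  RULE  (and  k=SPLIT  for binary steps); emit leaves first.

[0,6] S   <
  [0,3] PP   <
    [0,1] "ate" : PP\NP
    [1,3] PP\(PP\NP)   <
      [1,2] "gave" : S
      [2,3] "city" : (PP\(PP\NP))\S
  [3,6] S\PP   >
    [3,4] "every" : (S\PP)/(S/NP)
    [4,6] S/NP   >
      [4,5] "here" : (S/NP)/NP
      [5,6] "park" : NP

[0,1] PP\NP  lex  "ate"
[1,2] S  lex  "gave"
[2,3] (PP\(PP\NP))\S  lex  "city"
[1,3] PP\(PP\NP)  <  k=2
[0,3] PP  <  k=1
[3,4] (S\PP)/(S/NP)  lex  "every"
[4,5] (S/NP)/NP  lex  "here"
[5,6] NP  lex  "park"
[4,6] S/NP  >  k=5
[3,6] S\PP  >  k=4
[0,6] S  <  k=3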